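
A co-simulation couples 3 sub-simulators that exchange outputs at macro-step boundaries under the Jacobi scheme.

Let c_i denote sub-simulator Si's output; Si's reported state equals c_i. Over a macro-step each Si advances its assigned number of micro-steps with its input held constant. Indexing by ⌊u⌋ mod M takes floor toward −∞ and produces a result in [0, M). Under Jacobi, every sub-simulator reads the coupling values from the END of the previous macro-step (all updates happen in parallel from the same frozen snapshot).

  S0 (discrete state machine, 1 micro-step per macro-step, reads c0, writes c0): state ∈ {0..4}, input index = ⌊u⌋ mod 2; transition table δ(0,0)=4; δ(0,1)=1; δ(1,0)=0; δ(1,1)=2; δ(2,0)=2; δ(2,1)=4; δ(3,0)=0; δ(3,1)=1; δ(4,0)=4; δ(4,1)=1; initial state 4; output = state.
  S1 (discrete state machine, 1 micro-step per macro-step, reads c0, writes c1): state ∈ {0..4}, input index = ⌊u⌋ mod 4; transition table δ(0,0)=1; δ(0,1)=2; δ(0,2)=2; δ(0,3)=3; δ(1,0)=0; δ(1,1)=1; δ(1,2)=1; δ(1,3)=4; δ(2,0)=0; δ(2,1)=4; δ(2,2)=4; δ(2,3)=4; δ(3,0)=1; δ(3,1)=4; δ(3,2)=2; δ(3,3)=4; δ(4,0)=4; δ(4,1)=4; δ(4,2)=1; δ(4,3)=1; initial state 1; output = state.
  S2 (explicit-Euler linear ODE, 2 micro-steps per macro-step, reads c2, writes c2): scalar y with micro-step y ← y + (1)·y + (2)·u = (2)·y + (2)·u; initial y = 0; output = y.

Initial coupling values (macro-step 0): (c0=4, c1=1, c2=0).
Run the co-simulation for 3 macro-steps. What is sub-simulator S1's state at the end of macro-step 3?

S1 state at macro-step 3 = 0

macro 1: S0 reads c0=4 → after 1×micro: 4; S1 reads c0=4 → after 1×micro: 0; S2 reads c2=0 → after 2×micro: 0 ⇒ (c0=4, c1=0, c2=0)
macro 2: S0 reads c0=4 → after 1×micro: 4; S1 reads c0=4 → after 1×micro: 1; S2 reads c2=0 → after 2×micro: 0 ⇒ (c0=4, c1=1, c2=0)
macro 3: S0 reads c0=4 → after 1×micro: 4; S1 reads c0=4 → after 1×micro: 0; S2 reads c2=0 → after 2×micro: 0 ⇒ (c0=4, c1=0, c2=0)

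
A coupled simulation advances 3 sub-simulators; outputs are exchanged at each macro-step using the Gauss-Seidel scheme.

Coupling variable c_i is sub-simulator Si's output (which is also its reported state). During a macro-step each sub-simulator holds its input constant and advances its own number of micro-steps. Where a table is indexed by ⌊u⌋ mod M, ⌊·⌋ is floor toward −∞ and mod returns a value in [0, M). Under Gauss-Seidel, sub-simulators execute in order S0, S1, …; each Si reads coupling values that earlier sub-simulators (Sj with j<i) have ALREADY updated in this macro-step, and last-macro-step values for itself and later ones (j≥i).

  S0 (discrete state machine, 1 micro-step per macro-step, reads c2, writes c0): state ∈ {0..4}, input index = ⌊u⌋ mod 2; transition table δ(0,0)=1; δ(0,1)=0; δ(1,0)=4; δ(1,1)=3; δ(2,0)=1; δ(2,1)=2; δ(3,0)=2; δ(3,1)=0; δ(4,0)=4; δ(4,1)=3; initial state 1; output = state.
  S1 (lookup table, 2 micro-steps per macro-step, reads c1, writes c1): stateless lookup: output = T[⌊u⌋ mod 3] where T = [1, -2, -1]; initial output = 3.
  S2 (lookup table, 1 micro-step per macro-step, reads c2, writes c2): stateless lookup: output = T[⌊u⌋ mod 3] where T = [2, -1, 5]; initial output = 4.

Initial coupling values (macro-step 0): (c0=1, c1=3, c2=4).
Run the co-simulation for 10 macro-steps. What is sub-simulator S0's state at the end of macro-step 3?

macro 1: S0 reads c2=4 → after 1×micro: 4; S1 reads c1=3 → after 2×micro: 1; S2 reads c2=4 → after 1×micro: -1 ⇒ (c0=4, c1=1, c2=-1)
macro 2: S0 reads c2=-1 → after 1×micro: 3; S1 reads c1=1 → after 2×micro: -2; S2 reads c2=-1 → after 1×micro: 5 ⇒ (c0=3, c1=-2, c2=5)
macro 3: S0 reads c2=5 → after 1×micro: 0; S1 reads c1=-2 → after 2×micro: -2; S2 reads c2=5 → after 1×micro: 5 ⇒ (c0=0, c1=-2, c2=5)
macro 4: S0 reads c2=5 → after 1×micro: 0; S1 reads c1=-2 → after 2×micro: -2; S2 reads c2=5 → after 1×micro: 5 ⇒ (c0=0, c1=-2, c2=5)
macro 5: S0 reads c2=5 → after 1×micro: 0; S1 reads c1=-2 → after 2×micro: -2; S2 reads c2=5 → after 1×micro: 5 ⇒ (c0=0, c1=-2, c2=5)
macro 6: S0 reads c2=5 → after 1×micro: 0; S1 reads c1=-2 → after 2×micro: -2; S2 reads c2=5 → after 1×micro: 5 ⇒ (c0=0, c1=-2, c2=5)
macro 7: S0 reads c2=5 → after 1×micro: 0; S1 reads c1=-2 → after 2×micro: -2; S2 reads c2=5 → after 1×micro: 5 ⇒ (c0=0, c1=-2, c2=5)
macro 8: S0 reads c2=5 → after 1×micro: 0; S1 reads c1=-2 → after 2×micro: -2; S2 reads c2=5 → after 1×micro: 5 ⇒ (c0=0, c1=-2, c2=5)
macro 9: S0 reads c2=5 → after 1×micro: 0; S1 reads c1=-2 → after 2×micro: -2; S2 reads c2=5 → after 1×micro: 5 ⇒ (c0=0, c1=-2, c2=5)
macro 10: S0 reads c2=5 → after 1×micro: 0; S1 reads c1=-2 → after 2×micro: -2; S2 reads c2=5 → after 1×micro: 5 ⇒ (c0=0, c1=-2, c2=5)

S0 state at macro-step 3 = 0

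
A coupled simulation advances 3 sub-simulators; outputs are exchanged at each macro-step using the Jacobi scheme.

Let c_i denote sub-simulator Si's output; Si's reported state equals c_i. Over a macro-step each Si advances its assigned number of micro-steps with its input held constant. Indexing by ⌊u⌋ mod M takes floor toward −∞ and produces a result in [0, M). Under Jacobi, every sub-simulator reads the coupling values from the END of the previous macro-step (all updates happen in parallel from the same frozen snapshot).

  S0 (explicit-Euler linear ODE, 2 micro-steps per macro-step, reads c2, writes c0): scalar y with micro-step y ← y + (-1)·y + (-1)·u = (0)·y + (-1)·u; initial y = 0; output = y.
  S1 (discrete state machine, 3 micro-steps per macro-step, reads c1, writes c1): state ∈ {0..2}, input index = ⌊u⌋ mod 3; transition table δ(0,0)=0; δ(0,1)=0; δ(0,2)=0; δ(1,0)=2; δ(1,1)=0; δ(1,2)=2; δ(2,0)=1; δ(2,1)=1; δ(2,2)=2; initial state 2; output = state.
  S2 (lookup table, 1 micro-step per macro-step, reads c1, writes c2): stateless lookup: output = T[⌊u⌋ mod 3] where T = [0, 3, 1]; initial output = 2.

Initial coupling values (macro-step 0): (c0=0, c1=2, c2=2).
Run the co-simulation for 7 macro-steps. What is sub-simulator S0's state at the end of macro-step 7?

S0 state at macro-step 7 = -1

macro 1: S0 reads c2=2 → after 2×micro: -2; S1 reads c1=2 → after 3×micro: 2; S2 reads c1=2 → after 1×micro: 1 ⇒ (c0=-2, c1=2, c2=1)
macro 2: S0 reads c2=1 → after 2×micro: -1; S1 reads c1=2 → after 3×micro: 2; S2 reads c1=2 → after 1×micro: 1 ⇒ (c0=-1, c1=2, c2=1)
macro 3: S0 reads c2=1 → after 2×micro: -1; S1 reads c1=2 → after 3×micro: 2; S2 reads c1=2 → after 1×micro: 1 ⇒ (c0=-1, c1=2, c2=1)
macro 4: S0 reads c2=1 → after 2×micro: -1; S1 reads c1=2 → after 3×micro: 2; S2 reads c1=2 → after 1×micro: 1 ⇒ (c0=-1, c1=2, c2=1)
macro 5: S0 reads c2=1 → after 2×micro: -1; S1 reads c1=2 → after 3×micro: 2; S2 reads c1=2 → after 1×micro: 1 ⇒ (c0=-1, c1=2, c2=1)
macro 6: S0 reads c2=1 → after 2×micro: -1; S1 reads c1=2 → after 3×micro: 2; S2 reads c1=2 → after 1×micro: 1 ⇒ (c0=-1, c1=2, c2=1)
macro 7: S0 reads c2=1 → after 2×micro: -1; S1 reads c1=2 → after 3×micro: 2; S2 reads c1=2 → after 1×micro: 1 ⇒ (c0=-1, c1=2, c2=1)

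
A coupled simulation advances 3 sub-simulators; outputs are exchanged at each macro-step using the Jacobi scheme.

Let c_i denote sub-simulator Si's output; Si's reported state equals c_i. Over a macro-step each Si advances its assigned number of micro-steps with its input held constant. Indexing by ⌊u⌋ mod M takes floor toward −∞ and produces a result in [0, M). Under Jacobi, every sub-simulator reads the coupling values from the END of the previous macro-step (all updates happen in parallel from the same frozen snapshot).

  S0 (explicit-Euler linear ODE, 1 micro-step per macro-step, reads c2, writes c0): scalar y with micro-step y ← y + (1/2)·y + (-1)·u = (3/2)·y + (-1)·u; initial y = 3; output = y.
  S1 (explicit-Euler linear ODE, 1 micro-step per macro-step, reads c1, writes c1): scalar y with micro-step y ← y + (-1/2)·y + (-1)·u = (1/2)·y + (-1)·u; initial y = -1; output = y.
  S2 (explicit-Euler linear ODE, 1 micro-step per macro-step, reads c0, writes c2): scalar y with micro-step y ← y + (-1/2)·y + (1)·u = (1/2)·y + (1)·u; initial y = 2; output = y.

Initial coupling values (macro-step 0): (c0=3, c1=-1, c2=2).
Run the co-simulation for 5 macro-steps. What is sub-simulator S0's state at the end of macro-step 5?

S0 state at macro-step 5 = -323/32

macro 1: S0 reads c2=2 → after 1×micro: 5/2; S1 reads c1=-1 → after 1×micro: 1/2; S2 reads c0=3 → after 1×micro: 4 ⇒ (c0=5/2, c1=1/2, c2=4)
macro 2: S0 reads c2=4 → after 1×micro: -1/4; S1 reads c1=1/2 → after 1×micro: -1/4; S2 reads c0=5/2 → after 1×micro: 9/2 ⇒ (c0=-1/4, c1=-1/4, c2=9/2)
macro 3: S0 reads c2=9/2 → after 1×micro: -39/8; S1 reads c1=-1/4 → after 1×micro: 1/8; S2 reads c0=-1/4 → after 1×micro: 2 ⇒ (c0=-39/8, c1=1/8, c2=2)
macro 4: S0 reads c2=2 → after 1×micro: -149/16; S1 reads c1=1/8 → after 1×micro: -1/16; S2 reads c0=-39/8 → after 1×micro: -31/8 ⇒ (c0=-149/16, c1=-1/16, c2=-31/8)
macro 5: S0 reads c2=-31/8 → after 1×micro: -323/32; S1 reads c1=-1/16 → after 1×micro: 1/32; S2 reads c0=-149/16 → after 1×micro: -45/4 ⇒ (c0=-323/32, c1=1/32, c2=-45/4)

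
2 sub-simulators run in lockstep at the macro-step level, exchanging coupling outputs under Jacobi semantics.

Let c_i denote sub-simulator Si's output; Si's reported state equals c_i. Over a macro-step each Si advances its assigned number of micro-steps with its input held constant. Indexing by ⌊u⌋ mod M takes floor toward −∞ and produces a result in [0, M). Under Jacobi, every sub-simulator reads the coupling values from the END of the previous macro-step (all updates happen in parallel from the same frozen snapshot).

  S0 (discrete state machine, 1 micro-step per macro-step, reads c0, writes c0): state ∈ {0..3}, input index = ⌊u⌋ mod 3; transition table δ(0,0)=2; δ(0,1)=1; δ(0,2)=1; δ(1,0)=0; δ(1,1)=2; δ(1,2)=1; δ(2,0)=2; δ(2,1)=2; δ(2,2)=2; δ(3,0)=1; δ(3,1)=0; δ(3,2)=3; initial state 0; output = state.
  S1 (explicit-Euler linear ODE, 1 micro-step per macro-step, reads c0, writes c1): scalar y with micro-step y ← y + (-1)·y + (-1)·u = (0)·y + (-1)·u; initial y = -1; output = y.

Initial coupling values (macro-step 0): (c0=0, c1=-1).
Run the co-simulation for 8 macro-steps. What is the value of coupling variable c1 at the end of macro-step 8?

c1 at macro-step 8 = -2

macro 1: S0 reads c0=0 → after 1×micro: 2; S1 reads c0=0 → after 1×micro: 0 ⇒ (c0=2, c1=0)
macro 2: S0 reads c0=2 → after 1×micro: 2; S1 reads c0=2 → after 1×micro: -2 ⇒ (c0=2, c1=-2)
macro 3: S0 reads c0=2 → after 1×micro: 2; S1 reads c0=2 → after 1×micro: -2 ⇒ (c0=2, c1=-2)
macro 4: S0 reads c0=2 → after 1×micro: 2; S1 reads c0=2 → after 1×micro: -2 ⇒ (c0=2, c1=-2)
macro 5: S0 reads c0=2 → after 1×micro: 2; S1 reads c0=2 → after 1×micro: -2 ⇒ (c0=2, c1=-2)
macro 6: S0 reads c0=2 → after 1×micro: 2; S1 reads c0=2 → after 1×micro: -2 ⇒ (c0=2, c1=-2)
macro 7: S0 reads c0=2 → after 1×micro: 2; S1 reads c0=2 → after 1×micro: -2 ⇒ (c0=2, c1=-2)
macro 8: S0 reads c0=2 → after 1×micro: 2; S1 reads c0=2 → after 1×micro: -2 ⇒ (c0=2, c1=-2)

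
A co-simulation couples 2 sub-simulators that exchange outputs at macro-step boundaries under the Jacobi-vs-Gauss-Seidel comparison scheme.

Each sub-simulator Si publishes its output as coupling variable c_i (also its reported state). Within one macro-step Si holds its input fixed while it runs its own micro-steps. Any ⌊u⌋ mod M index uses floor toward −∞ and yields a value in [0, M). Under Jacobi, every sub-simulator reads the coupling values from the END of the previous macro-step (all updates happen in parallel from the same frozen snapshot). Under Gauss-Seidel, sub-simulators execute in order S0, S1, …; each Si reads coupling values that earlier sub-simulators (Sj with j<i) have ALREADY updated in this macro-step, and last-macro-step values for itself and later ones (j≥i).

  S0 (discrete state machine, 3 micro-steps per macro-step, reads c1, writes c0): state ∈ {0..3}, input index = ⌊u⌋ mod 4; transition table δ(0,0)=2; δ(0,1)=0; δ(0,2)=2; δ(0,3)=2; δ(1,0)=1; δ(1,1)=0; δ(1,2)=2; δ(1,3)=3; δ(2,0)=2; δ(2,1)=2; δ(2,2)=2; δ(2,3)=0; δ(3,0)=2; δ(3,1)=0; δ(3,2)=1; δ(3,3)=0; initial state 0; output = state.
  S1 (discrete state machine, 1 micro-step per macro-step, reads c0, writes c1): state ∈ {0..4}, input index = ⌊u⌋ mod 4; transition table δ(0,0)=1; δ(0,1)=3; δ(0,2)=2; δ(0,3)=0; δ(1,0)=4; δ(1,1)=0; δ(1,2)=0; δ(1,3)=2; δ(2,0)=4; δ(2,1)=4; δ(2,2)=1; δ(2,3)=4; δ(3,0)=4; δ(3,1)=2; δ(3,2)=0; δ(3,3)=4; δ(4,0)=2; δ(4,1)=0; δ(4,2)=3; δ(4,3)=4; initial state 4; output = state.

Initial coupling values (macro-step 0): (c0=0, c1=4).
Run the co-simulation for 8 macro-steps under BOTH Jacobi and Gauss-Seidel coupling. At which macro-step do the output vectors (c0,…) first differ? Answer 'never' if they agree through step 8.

[Jacobi] macro 1: S0 reads c1=4 → after 3×micro: 2; S1 reads c0=0 → after 1×micro: 2 ⇒ (c0=2, c1=2)
[Jacobi] macro 2: S0 reads c1=2 → after 3×micro: 2; S1 reads c0=2 → after 1×micro: 1 ⇒ (c0=2, c1=1)
[Jacobi] macro 3: S0 reads c1=1 → after 3×micro: 2; S1 reads c0=2 → after 1×micro: 0 ⇒ (c0=2, c1=0)
[Jacobi] macro 4: S0 reads c1=0 → after 3×micro: 2; S1 reads c0=2 → after 1×micro: 2 ⇒ (c0=2, c1=2)
[Jacobi] macro 5: S0 reads c1=2 → after 3×micro: 2; S1 reads c0=2 → after 1×micro: 1 ⇒ (c0=2, c1=1)
[Jacobi] macro 6: S0 reads c1=1 → after 3×micro: 2; S1 reads c0=2 → after 1×micro: 0 ⇒ (c0=2, c1=0)
[Jacobi] macro 7: S0 reads c1=0 → after 3×micro: 2; S1 reads c0=2 → after 1×micro: 2 ⇒ (c0=2, c1=2)
[Jacobi] macro 8: S0 reads c1=2 → after 3×micro: 2; S1 reads c0=2 → after 1×micro: 1 ⇒ (c0=2, c1=1)
[Gauss-Seidel] macro 1: S0 reads c1=4 → after 3×micro: 2; S1 reads c0=2 → after 1×micro: 3 ⇒ (c0=2, c1=3)
[Gauss-Seidel] macro 2: S0 reads c1=3 → after 3×micro: 0; S1 reads c0=0 → after 1×micro: 4 ⇒ (c0=0, c1=4)
[Gauss-Seidel] macro 3: S0 reads c1=4 → after 3×micro: 2; S1 reads c0=2 → after 1×micro: 3 ⇒ (c0=2, c1=3)
[Gauss-Seidel] macro 4: S0 reads c1=3 → after 3×micro: 0; S1 reads c0=0 → after 1×micro: 4 ⇒ (c0=0, c1=4)
[Gauss-Seidel] macro 5: S0 reads c1=4 → after 3×micro: 2; S1 reads c0=2 → after 1×micro: 3 ⇒ (c0=2, c1=3)
[Gauss-Seidel] macro 6: S0 reads c1=3 → after 3×micro: 0; S1 reads c0=0 → after 1×micro: 4 ⇒ (c0=0, c1=4)
[Gauss-Seidel] macro 7: S0 reads c1=4 → after 3×micro: 2; S1 reads c0=2 → after 1×micro: 3 ⇒ (c0=2, c1=3)
[Gauss-Seidel] macro 8: S0 reads c1=3 → after 3×micro: 0; S1 reads c0=0 → after 1×micro: 4 ⇒ (c0=0, c1=4)

first divergence at macro-step: 1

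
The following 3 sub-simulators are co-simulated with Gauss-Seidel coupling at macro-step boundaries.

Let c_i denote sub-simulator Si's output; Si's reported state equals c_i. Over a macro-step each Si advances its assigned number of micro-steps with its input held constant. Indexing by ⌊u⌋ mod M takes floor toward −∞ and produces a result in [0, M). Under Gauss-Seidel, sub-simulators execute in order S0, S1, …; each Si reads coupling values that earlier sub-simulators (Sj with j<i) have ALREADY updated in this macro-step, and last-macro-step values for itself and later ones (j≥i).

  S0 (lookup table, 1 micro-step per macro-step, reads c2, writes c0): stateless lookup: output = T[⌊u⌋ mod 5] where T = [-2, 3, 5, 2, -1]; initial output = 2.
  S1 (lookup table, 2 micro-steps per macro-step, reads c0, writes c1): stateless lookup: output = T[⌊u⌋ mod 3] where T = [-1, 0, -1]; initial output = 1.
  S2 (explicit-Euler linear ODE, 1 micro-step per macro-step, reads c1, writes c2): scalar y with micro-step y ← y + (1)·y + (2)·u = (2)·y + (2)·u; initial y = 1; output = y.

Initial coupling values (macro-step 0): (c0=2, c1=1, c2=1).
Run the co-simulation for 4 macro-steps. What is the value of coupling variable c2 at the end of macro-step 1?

macro 1: S0 reads c2=1 → after 1×micro: 3; S1 reads c0=3 → after 2×micro: -1; S2 reads c1=-1 → after 1×micro: 0 ⇒ (c0=3, c1=-1, c2=0)
macro 2: S0 reads c2=0 → after 1×micro: -2; S1 reads c0=-2 → after 2×micro: 0; S2 reads c1=0 → after 1×micro: 0 ⇒ (c0=-2, c1=0, c2=0)
macro 3: S0 reads c2=0 → after 1×micro: -2; S1 reads c0=-2 → after 2×micro: 0; S2 reads c1=0 → after 1×micro: 0 ⇒ (c0=-2, c1=0, c2=0)
macro 4: S0 reads c2=0 → after 1×micro: -2; S1 reads c0=-2 → after 2×micro: 0; S2 reads c1=0 → after 1×micro: 0 ⇒ (c0=-2, c1=0, c2=0)

c2 at macro-step 1 = 0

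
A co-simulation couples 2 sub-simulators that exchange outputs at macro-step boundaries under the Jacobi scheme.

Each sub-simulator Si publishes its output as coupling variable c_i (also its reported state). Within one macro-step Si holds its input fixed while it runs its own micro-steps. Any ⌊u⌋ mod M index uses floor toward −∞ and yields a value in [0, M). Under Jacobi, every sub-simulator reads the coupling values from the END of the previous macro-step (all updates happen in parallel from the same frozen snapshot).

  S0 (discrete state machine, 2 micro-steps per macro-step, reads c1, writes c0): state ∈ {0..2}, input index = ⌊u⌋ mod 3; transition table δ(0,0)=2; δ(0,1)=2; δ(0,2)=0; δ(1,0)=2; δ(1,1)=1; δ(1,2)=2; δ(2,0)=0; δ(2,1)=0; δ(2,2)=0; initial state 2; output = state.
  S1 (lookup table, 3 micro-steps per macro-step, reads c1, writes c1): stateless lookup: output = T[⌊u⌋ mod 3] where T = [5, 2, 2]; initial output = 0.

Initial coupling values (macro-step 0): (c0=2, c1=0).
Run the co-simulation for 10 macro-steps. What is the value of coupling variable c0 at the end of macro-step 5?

macro 1: S0 reads c1=0 → after 2×micro: 2; S1 reads c1=0 → after 3×micro: 5 ⇒ (c0=2, c1=5)
macro 2: S0 reads c1=5 → after 2×micro: 0; S1 reads c1=5 → after 3×micro: 2 ⇒ (c0=0, c1=2)
macro 3: S0 reads c1=2 → after 2×micro: 0; S1 reads c1=2 → after 3×micro: 2 ⇒ (c0=0, c1=2)
macro 4: S0 reads c1=2 → after 2×micro: 0; S1 reads c1=2 → after 3×micro: 2 ⇒ (c0=0, c1=2)
macro 5: S0 reads c1=2 → after 2×micro: 0; S1 reads c1=2 → after 3×micro: 2 ⇒ (c0=0, c1=2)
macro 6: S0 reads c1=2 → after 2×micro: 0; S1 reads c1=2 → after 3×micro: 2 ⇒ (c0=0, c1=2)
macro 7: S0 reads c1=2 → after 2×micro: 0; S1 reads c1=2 → after 3×micro: 2 ⇒ (c0=0, c1=2)
macro 8: S0 reads c1=2 → after 2×micro: 0; S1 reads c1=2 → after 3×micro: 2 ⇒ (c0=0, c1=2)
macro 9: S0 reads c1=2 → after 2×micro: 0; S1 reads c1=2 → after 3×micro: 2 ⇒ (c0=0, c1=2)
macro 10: S0 reads c1=2 → after 2×micro: 0; S1 reads c1=2 → after 3×micro: 2 ⇒ (c0=0, c1=2)

c0 at macro-step 5 = 0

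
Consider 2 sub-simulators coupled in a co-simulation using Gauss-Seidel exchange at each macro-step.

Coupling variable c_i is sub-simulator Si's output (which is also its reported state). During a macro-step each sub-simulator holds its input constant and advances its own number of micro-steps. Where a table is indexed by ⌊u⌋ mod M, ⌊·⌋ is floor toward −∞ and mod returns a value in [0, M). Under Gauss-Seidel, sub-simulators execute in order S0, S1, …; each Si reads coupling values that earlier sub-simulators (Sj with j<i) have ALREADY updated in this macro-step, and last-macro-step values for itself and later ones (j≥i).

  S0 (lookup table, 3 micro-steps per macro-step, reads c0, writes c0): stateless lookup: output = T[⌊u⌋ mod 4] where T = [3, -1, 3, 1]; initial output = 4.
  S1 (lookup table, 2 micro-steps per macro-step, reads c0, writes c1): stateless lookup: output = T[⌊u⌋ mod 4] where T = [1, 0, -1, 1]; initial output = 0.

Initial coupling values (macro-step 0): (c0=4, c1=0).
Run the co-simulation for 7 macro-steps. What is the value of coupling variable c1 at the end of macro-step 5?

macro 1: S0 reads c0=4 → after 3×micro: 3; S1 reads c0=3 → after 2×micro: 1 ⇒ (c0=3, c1=1)
macro 2: S0 reads c0=3 → after 3×micro: 1; S1 reads c0=1 → after 2×micro: 0 ⇒ (c0=1, c1=0)
macro 3: S0 reads c0=1 → after 3×micro: -1; S1 reads c0=-1 → after 2×micro: 1 ⇒ (c0=-1, c1=1)
macro 4: S0 reads c0=-1 → after 3×micro: 1; S1 reads c0=1 → after 2×micro: 0 ⇒ (c0=1, c1=0)
macro 5: S0 reads c0=1 → after 3×micro: -1; S1 reads c0=-1 → after 2×micro: 1 ⇒ (c0=-1, c1=1)
macro 6: S0 reads c0=-1 → after 3×micro: 1; S1 reads c0=1 → after 2×micro: 0 ⇒ (c0=1, c1=0)
macro 7: S0 reads c0=1 → after 3×micro: -1; S1 reads c0=-1 → after 2×micro: 1 ⇒ (c0=-1, c1=1)

c1 at macro-step 5 = 1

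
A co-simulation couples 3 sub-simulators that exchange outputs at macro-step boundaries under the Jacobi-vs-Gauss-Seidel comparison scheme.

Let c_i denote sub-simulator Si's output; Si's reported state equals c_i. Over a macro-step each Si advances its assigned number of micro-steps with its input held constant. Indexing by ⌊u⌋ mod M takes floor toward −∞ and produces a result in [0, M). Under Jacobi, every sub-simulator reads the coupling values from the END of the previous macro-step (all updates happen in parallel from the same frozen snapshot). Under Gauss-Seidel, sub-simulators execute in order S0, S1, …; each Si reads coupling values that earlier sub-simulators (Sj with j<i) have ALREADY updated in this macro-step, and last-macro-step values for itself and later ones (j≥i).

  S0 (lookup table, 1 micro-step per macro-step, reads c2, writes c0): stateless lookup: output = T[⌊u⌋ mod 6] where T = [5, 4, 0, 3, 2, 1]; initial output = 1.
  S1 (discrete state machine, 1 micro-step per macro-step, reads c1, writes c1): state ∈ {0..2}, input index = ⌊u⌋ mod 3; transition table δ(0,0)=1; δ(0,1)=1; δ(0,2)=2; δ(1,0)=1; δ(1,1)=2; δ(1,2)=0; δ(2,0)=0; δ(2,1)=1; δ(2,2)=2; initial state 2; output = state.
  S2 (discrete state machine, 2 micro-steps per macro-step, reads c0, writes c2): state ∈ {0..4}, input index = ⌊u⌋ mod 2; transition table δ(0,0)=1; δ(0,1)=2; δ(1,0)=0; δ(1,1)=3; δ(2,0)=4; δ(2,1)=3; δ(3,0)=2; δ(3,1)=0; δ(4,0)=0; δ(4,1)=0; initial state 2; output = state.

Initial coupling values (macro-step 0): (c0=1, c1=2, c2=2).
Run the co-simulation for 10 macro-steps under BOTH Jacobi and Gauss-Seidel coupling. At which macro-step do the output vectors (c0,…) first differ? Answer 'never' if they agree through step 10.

[Jacobi] macro 1: S0 reads c2=2 → after 1×micro: 0; S1 reads c1=2 → after 1×micro: 2; S2 reads c0=1 → after 2×micro: 0 ⇒ (c0=0, c1=2, c2=0)
[Jacobi] macro 2: S0 reads c2=0 → after 1×micro: 5; S1 reads c1=2 → after 1×micro: 2; S2 reads c0=0 → after 2×micro: 0 ⇒ (c0=5, c1=2, c2=0)
[Jacobi] macro 3: S0 reads c2=0 → after 1×micro: 5; S1 reads c1=2 → after 1×micro: 2; S2 reads c0=5 → after 2×micro: 3 ⇒ (c0=5, c1=2, c2=3)
[Jacobi] macro 4: S0 reads c2=3 → after 1×micro: 3; S1 reads c1=2 → after 1×micro: 2; S2 reads c0=5 → after 2×micro: 2 ⇒ (c0=3, c1=2, c2=2)
[Jacobi] macro 5: S0 reads c2=2 → after 1×micro: 0; S1 reads c1=2 → after 1×micro: 2; S2 reads c0=3 → after 2×micro: 0 ⇒ (c0=0, c1=2, c2=0)
[Jacobi] macro 6: S0 reads c2=0 → after 1×micro: 5; S1 reads c1=2 → after 1×micro: 2; S2 reads c0=0 → after 2×micro: 0 ⇒ (c0=5, c1=2, c2=0)
[Jacobi] macro 7: S0 reads c2=0 → after 1×micro: 5; S1 reads c1=2 → after 1×micro: 2; S2 reads c0=5 → after 2×micro: 3 ⇒ (c0=5, c1=2, c2=3)
[Jacobi] macro 8: S0 reads c2=3 → after 1×micro: 3; S1 reads c1=2 → after 1×micro: 2; S2 reads c0=5 → after 2×micro: 2 ⇒ (c0=3, c1=2, c2=2)
[Jacobi] macro 9: S0 reads c2=2 → after 1×micro: 0; S1 reads c1=2 → after 1×micro: 2; S2 reads c0=3 → after 2×micro: 0 ⇒ (c0=0, c1=2, c2=0)
[Jacobi] macro 10: S0 reads c2=0 → after 1×micro: 5; S1 reads c1=2 → after 1×micro: 2; S2 reads c0=0 → after 2×micro: 0 ⇒ (c0=5, c1=2, c2=0)
[Gauss-Seidel] macro 1: S0 reads c2=2 → after 1×micro: 0; S1 reads c1=2 → after 1×micro: 2; S2 reads c0=0 → after 2×micro: 0 ⇒ (c0=0, c1=2, c2=0)
[Gauss-Seidel] macro 2: S0 reads c2=0 → after 1×micro: 5; S1 reads c1=2 → after 1×micro: 2; S2 reads c0=5 → after 2×micro: 3 ⇒ (c0=5, c1=2, c2=3)
[Gauss-Seidel] macro 3: S0 reads c2=3 → after 1×micro: 3; S1 reads c1=2 → after 1×micro: 2; S2 reads c0=3 → after 2×micro: 2 ⇒ (c0=3, c1=2, c2=2)
[Gauss-Seidel] macro 4: S0 reads c2=2 → after 1×micro: 0; S1 reads c1=2 → after 1×micro: 2; S2 reads c0=0 → after 2×micro: 0 ⇒ (c0=0, c1=2, c2=0)
[Gauss-Seidel] macro 5: S0 reads c2=0 → after 1×micro: 5; S1 reads c1=2 → after 1×micro: 2; S2 reads c0=5 → after 2×micro: 3 ⇒ (c0=5, c1=2, c2=3)
[Gauss-Seidel] macro 6: S0 reads c2=3 → after 1×micro: 3; S1 reads c1=2 → after 1×micro: 2; S2 reads c0=3 → after 2×micro: 2 ⇒ (c0=3, c1=2, c2=2)
[Gauss-Seidel] macro 7: S0 reads c2=2 → after 1×micro: 0; S1 reads c1=2 → after 1×micro: 2; S2 reads c0=0 → after 2×micro: 0 ⇒ (c0=0, c1=2, c2=0)
[Gauss-Seidel] macro 8: S0 reads c2=0 → after 1×micro: 5; S1 reads c1=2 → after 1×micro: 2; S2 reads c0=5 → after 2×micro: 3 ⇒ (c0=5, c1=2, c2=3)
[Gauss-Seidel] macro 9: S0 reads c2=3 → after 1×micro: 3; S1 reads c1=2 → after 1×micro: 2; S2 reads c0=3 → after 2×micro: 2 ⇒ (c0=3, c1=2, c2=2)
[Gauss-Seidel] macro 10: S0 reads c2=2 → after 1×micro: 0; S1 reads c1=2 → after 1×micro: 2; S2 reads c0=0 → after 2×micro: 0 ⇒ (c0=0, c1=2, c2=0)

first divergence at macro-step: 2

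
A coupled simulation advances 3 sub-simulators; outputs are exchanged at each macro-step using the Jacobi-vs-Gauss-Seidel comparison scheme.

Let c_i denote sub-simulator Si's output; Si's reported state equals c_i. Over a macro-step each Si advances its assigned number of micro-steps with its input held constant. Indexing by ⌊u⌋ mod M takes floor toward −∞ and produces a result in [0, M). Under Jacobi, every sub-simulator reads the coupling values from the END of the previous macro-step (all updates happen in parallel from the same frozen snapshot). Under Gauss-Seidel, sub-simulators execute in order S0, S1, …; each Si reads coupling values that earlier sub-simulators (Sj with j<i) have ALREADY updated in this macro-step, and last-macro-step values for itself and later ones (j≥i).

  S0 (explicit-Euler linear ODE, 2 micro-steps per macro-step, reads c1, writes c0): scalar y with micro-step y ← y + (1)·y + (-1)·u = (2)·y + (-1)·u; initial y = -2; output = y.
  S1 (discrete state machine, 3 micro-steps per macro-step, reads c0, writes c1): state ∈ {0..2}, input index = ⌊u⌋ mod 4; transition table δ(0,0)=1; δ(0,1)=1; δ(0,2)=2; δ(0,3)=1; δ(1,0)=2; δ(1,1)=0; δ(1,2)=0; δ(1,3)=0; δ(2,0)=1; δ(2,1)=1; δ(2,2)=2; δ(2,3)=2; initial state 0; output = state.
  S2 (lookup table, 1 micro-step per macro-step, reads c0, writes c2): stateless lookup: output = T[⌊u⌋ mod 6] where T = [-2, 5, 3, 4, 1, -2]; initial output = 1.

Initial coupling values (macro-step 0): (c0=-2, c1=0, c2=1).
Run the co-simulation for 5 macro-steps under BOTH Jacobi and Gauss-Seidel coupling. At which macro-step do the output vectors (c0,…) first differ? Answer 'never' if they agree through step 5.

first divergence at macro-step: 1

[Jacobi] macro 1: S0 reads c1=0 → after 2×micro: -8; S1 reads c0=-2 → after 3×micro: 2; S2 reads c0=-2 → after 1×micro: 1 ⇒ (c0=-8, c1=2, c2=1)
[Jacobi] macro 2: S0 reads c1=2 → after 2×micro: -38; S1 reads c0=-8 → after 3×micro: 1; S2 reads c0=-8 → after 1×micro: 1 ⇒ (c0=-38, c1=1, c2=1)
[Jacobi] macro 3: S0 reads c1=1 → after 2×micro: -155; S1 reads c0=-38 → after 3×micro: 2; S2 reads c0=-38 → after 1×micro: 1 ⇒ (c0=-155, c1=2, c2=1)
[Jacobi] macro 4: S0 reads c1=2 → after 2×micro: -626; S1 reads c0=-155 → after 3×micro: 1; S2 reads c0=-155 → after 1×micro: 5 ⇒ (c0=-626, c1=1, c2=5)
[Jacobi] macro 5: S0 reads c1=1 → after 2×micro: -2507; S1 reads c0=-626 → after 3×micro: 2; S2 reads c0=-626 → after 1×micro: 1 ⇒ (c0=-2507, c1=2, c2=1)
[Gauss-Seidel] macro 1: S0 reads c1=0 → after 2×micro: -8; S1 reads c0=-8 → after 3×micro: 1; S2 reads c0=-8 → after 1×micro: 1 ⇒ (c0=-8, c1=1, c2=1)
[Gauss-Seidel] macro 2: S0 reads c1=1 → after 2×micro: -35; S1 reads c0=-35 → after 3×micro: 0; S2 reads c0=-35 → after 1×micro: 5 ⇒ (c0=-35, c1=0, c2=5)
[Gauss-Seidel] macro 3: S0 reads c1=0 → after 2×micro: -140; S1 reads c0=-140 → after 3×micro: 1; S2 reads c0=-140 → after 1×micro: 1 ⇒ (c0=-140, c1=1, c2=1)
[Gauss-Seidel] macro 4: S0 reads c1=1 → after 2×micro: -563; S1 reads c0=-563 → after 3×micro: 0; S2 reads c0=-563 → after 1×micro: 5 ⇒ (c0=-563, c1=0, c2=5)
[Gauss-Seidel] macro 5: S0 reads c1=0 → after 2×micro: -2252; S1 reads c0=-2252 → after 3×micro: 1; S2 reads c0=-2252 → after 1×micro: 1 ⇒ (c0=-2252, c1=1, c2=1)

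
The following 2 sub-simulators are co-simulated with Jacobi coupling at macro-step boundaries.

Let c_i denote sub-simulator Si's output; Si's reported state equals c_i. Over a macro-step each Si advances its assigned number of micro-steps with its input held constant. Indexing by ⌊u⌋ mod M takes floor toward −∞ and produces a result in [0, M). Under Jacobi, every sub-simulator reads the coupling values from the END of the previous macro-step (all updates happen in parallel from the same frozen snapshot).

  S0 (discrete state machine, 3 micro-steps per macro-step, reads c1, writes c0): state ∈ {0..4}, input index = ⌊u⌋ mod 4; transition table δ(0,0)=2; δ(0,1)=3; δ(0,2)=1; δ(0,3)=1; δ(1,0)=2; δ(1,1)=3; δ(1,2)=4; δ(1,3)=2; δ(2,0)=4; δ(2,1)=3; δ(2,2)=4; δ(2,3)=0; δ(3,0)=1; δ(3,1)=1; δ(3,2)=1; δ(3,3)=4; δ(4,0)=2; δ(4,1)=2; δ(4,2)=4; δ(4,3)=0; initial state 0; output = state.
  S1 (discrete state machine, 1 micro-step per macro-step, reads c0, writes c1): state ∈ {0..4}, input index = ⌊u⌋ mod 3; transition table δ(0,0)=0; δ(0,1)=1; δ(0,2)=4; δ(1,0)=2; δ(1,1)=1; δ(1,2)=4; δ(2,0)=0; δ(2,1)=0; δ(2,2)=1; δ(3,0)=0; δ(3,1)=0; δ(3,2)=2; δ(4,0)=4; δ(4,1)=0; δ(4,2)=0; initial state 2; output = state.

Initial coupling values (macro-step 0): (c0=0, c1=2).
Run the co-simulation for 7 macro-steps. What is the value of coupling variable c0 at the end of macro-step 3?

macro 1: S0 reads c1=2 → after 3×micro: 4; S1 reads c0=0 → after 1×micro: 0 ⇒ (c0=4, c1=0)
macro 2: S0 reads c1=0 → after 3×micro: 2; S1 reads c0=4 → after 1×micro: 1 ⇒ (c0=2, c1=1)
macro 3: S0 reads c1=1 → after 3×micro: 3; S1 reads c0=2 → after 1×micro: 4 ⇒ (c0=3, c1=4)
macro 4: S0 reads c1=4 → after 3×micro: 4; S1 reads c0=3 → after 1×micro: 4 ⇒ (c0=4, c1=4)
macro 5: S0 reads c1=4 → after 3×micro: 2; S1 reads c0=4 → after 1×micro: 0 ⇒ (c0=2, c1=0)
macro 6: S0 reads c1=0 → after 3×micro: 4; S1 reads c0=2 → after 1×micro: 4 ⇒ (c0=4, c1=4)
macro 7: S0 reads c1=4 → after 3×micro: 2; S1 reads c0=4 → after 1×micro: 0 ⇒ (c0=2, c1=0)

c0 at macro-step 3 = 3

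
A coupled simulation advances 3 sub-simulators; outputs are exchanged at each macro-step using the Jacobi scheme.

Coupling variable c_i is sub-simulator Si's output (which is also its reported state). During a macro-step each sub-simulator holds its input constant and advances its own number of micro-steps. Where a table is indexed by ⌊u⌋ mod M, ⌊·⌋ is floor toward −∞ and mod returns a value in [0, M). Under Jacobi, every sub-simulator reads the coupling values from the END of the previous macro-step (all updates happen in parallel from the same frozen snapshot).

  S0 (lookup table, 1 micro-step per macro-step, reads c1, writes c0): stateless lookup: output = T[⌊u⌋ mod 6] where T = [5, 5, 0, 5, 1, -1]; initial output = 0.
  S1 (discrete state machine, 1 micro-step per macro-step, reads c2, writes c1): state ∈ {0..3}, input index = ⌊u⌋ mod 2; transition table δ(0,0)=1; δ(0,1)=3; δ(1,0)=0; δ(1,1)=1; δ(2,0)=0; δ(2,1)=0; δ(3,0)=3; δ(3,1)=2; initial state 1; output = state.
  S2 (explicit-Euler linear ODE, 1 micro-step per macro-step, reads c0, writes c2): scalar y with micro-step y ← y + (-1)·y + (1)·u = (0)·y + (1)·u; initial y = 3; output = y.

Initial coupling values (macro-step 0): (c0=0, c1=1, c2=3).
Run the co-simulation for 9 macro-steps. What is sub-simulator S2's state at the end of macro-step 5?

S2 state at macro-step 5 = 5

macro 1: S0 reads c1=1 → after 1×micro: 5; S1 reads c2=3 → after 1×micro: 1; S2 reads c0=0 → after 1×micro: 0 ⇒ (c0=5, c1=1, c2=0)
macro 2: S0 reads c1=1 → after 1×micro: 5; S1 reads c2=0 → after 1×micro: 0; S2 reads c0=5 → after 1×micro: 5 ⇒ (c0=5, c1=0, c2=5)
macro 3: S0 reads c1=0 → after 1×micro: 5; S1 reads c2=5 → after 1×micro: 3; S2 reads c0=5 → after 1×micro: 5 ⇒ (c0=5, c1=3, c2=5)
macro 4: S0 reads c1=3 → after 1×micro: 5; S1 reads c2=5 → after 1×micro: 2; S2 reads c0=5 → after 1×micro: 5 ⇒ (c0=5, c1=2, c2=5)
macro 5: S0 reads c1=2 → after 1×micro: 0; S1 reads c2=5 → after 1×micro: 0; S2 reads c0=5 → after 1×micro: 5 ⇒ (c0=0, c1=0, c2=5)
macro 6: S0 reads c1=0 → after 1×micro: 5; S1 reads c2=5 → after 1×micro: 3; S2 reads c0=0 → after 1×micro: 0 ⇒ (c0=5, c1=3, c2=0)
macro 7: S0 reads c1=3 → after 1×micro: 5; S1 reads c2=0 → after 1×micro: 3; S2 reads c0=5 → after 1×micro: 5 ⇒ (c0=5, c1=3, c2=5)
macro 8: S0 reads c1=3 → after 1×micro: 5; S1 reads c2=5 → after 1×micro: 2; S2 reads c0=5 → after 1×micro: 5 ⇒ (c0=5, c1=2, c2=5)
macro 9: S0 reads c1=2 → after 1×micro: 0; S1 reads c2=5 → after 1×micro: 0; S2 reads c0=5 → after 1×micro: 5 ⇒ (c0=0, c1=0, c2=5)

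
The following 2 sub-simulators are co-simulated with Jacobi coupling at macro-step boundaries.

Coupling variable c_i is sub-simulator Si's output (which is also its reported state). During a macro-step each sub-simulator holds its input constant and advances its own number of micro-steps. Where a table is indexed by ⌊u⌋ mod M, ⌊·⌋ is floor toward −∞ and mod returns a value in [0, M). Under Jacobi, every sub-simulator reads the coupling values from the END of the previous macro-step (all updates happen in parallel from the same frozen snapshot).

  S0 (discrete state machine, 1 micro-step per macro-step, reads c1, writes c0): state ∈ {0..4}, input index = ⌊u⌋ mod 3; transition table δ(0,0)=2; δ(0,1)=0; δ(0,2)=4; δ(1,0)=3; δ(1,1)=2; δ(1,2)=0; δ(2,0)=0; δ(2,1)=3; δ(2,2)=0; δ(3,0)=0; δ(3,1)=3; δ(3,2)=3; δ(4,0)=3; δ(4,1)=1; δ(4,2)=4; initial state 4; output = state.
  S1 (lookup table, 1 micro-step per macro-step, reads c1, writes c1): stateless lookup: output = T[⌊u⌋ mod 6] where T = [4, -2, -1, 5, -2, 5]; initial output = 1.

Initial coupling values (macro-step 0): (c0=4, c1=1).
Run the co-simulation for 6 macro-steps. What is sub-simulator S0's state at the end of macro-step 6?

S0 state at macro-step 6 = 3

macro 1: S0 reads c1=1 → after 1×micro: 1; S1 reads c1=1 → after 1×micro: -2 ⇒ (c0=1, c1=-2)
macro 2: S0 reads c1=-2 → after 1×micro: 2; S1 reads c1=-2 → after 1×micro: -2 ⇒ (c0=2, c1=-2)
macro 3: S0 reads c1=-2 → after 1×micro: 3; S1 reads c1=-2 → after 1×micro: -2 ⇒ (c0=3, c1=-2)
macro 4: S0 reads c1=-2 → after 1×micro: 3; S1 reads c1=-2 → after 1×micro: -2 ⇒ (c0=3, c1=-2)
macro 5: S0 reads c1=-2 → after 1×micro: 3; S1 reads c1=-2 → after 1×micro: -2 ⇒ (c0=3, c1=-2)
macro 6: S0 reads c1=-2 → after 1×micro: 3; S1 reads c1=-2 → after 1×micro: -2 ⇒ (c0=3, c1=-2)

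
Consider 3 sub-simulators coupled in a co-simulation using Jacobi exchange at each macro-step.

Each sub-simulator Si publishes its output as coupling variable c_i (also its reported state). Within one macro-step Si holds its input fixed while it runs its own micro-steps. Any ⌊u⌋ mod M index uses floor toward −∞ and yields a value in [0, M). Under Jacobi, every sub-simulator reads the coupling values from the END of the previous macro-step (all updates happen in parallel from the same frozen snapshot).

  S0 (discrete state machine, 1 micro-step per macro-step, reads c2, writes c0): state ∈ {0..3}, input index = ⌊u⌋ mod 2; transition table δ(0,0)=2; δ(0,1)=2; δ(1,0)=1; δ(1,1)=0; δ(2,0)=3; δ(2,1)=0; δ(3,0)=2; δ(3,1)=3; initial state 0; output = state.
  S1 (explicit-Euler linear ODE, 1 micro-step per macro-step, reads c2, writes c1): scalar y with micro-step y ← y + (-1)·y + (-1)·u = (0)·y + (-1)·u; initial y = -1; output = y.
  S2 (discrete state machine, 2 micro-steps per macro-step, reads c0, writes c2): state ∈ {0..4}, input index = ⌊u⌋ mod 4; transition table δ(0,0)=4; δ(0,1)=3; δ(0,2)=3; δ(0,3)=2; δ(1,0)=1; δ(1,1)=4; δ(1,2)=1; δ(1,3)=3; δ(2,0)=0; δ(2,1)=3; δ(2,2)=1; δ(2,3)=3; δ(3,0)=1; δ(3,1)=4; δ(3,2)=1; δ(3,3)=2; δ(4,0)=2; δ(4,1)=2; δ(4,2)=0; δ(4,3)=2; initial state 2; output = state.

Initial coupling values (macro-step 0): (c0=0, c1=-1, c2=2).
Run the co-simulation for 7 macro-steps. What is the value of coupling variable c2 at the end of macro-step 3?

macro 1: S0 reads c2=2 → after 1×micro: 2; S1 reads c2=2 → after 1×micro: -2; S2 reads c0=0 → after 2×micro: 4 ⇒ (c0=2, c1=-2, c2=4)
macro 2: S0 reads c2=4 → after 1×micro: 3; S1 reads c2=4 → after 1×micro: -4; S2 reads c0=2 → after 2×micro: 3 ⇒ (c0=3, c1=-4, c2=3)
macro 3: S0 reads c2=3 → after 1×micro: 3; S1 reads c2=3 → after 1×micro: -3; S2 reads c0=3 → after 2×micro: 3 ⇒ (c0=3, c1=-3, c2=3)
macro 4: S0 reads c2=3 → after 1×micro: 3; S1 reads c2=3 → after 1×micro: -3; S2 reads c0=3 → after 2×micro: 3 ⇒ (c0=3, c1=-3, c2=3)
macro 5: S0 reads c2=3 → after 1×micro: 3; S1 reads c2=3 → after 1×micro: -3; S2 reads c0=3 → after 2×micro: 3 ⇒ (c0=3, c1=-3, c2=3)
macro 6: S0 reads c2=3 → after 1×micro: 3; S1 reads c2=3 → after 1×micro: -3; S2 reads c0=3 → after 2×micro: 3 ⇒ (c0=3, c1=-3, c2=3)
macro 7: S0 reads c2=3 → after 1×micro: 3; S1 reads c2=3 → after 1×micro: -3; S2 reads c0=3 → after 2×micro: 3 ⇒ (c0=3, c1=-3, c2=3)

c2 at macro-step 3 = 3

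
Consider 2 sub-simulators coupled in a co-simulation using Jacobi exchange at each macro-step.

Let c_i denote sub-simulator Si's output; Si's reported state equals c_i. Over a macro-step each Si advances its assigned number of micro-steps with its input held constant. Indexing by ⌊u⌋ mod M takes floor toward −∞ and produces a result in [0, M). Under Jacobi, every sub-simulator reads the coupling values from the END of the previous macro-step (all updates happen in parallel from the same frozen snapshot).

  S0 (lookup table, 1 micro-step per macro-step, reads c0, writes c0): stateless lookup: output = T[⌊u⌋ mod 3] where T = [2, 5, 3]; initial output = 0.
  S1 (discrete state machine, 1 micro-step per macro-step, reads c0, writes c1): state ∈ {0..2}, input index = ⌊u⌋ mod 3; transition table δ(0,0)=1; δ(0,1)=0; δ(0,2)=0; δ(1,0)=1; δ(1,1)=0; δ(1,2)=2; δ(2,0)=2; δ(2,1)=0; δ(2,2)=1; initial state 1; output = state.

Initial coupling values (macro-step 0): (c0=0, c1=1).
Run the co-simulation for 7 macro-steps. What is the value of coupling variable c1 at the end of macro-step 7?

c1 at macro-step 7 = 2

macro 1: S0 reads c0=0 → after 1×micro: 2; S1 reads c0=0 → after 1×micro: 1 ⇒ (c0=2, c1=1)
macro 2: S0 reads c0=2 → after 1×micro: 3; S1 reads c0=2 → after 1×micro: 2 ⇒ (c0=3, c1=2)
macro 3: S0 reads c0=3 → after 1×micro: 2; S1 reads c0=3 → after 1×micro: 2 ⇒ (c0=2, c1=2)
macro 4: S0 reads c0=2 → after 1×micro: 3; S1 reads c0=2 → after 1×micro: 1 ⇒ (c0=3, c1=1)
macro 5: S0 reads c0=3 → after 1×micro: 2; S1 reads c0=3 → after 1×micro: 1 ⇒ (c0=2, c1=1)
macro 6: S0 reads c0=2 → after 1×micro: 3; S1 reads c0=2 → after 1×micro: 2 ⇒ (c0=3, c1=2)
macro 7: S0 reads c0=3 → after 1×micro: 2; S1 reads c0=3 → after 1×micro: 2 ⇒ (c0=2, c1=2)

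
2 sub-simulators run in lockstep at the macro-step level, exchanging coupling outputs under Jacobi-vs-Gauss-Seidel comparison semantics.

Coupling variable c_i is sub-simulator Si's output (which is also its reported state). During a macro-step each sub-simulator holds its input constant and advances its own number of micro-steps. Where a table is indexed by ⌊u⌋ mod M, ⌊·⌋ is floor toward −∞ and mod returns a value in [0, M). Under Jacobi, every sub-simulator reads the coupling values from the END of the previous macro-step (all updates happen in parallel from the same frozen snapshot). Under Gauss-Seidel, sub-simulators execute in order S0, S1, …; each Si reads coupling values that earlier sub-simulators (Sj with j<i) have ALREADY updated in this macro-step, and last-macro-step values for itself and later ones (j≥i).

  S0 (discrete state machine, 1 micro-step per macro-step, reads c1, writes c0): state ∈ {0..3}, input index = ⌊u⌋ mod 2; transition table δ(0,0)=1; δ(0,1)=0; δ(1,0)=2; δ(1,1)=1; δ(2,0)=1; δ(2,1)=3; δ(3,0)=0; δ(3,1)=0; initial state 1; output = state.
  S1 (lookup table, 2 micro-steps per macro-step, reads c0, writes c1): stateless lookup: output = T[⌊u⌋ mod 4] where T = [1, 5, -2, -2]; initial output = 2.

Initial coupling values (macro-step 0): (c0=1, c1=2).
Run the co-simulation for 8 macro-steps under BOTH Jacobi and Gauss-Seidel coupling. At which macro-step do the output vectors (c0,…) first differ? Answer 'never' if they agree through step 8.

[Jacobi] macro 1: S0 reads c1=2 → after 1×micro: 2; S1 reads c0=1 → after 2×micro: 5 ⇒ (c0=2, c1=5)
[Jacobi] macro 2: S0 reads c1=5 → after 1×micro: 3; S1 reads c0=2 → after 2×micro: -2 ⇒ (c0=3, c1=-2)
[Jacobi] macro 3: S0 reads c1=-2 → after 1×micro: 0; S1 reads c0=3 → after 2×micro: -2 ⇒ (c0=0, c1=-2)
[Jacobi] macro 4: S0 reads c1=-2 → after 1×micro: 1; S1 reads c0=0 → after 2×micro: 1 ⇒ (c0=1, c1=1)
[Jacobi] macro 5: S0 reads c1=1 → after 1×micro: 1; S1 reads c0=1 → after 2×micro: 5 ⇒ (c0=1, c1=5)
[Jacobi] macro 6: S0 reads c1=5 → after 1×micro: 1; S1 reads c0=1 → after 2×micro: 5 ⇒ (c0=1, c1=5)
[Jacobi] macro 7: S0 reads c1=5 → after 1×micro: 1; S1 reads c0=1 → after 2×micro: 5 ⇒ (c0=1, c1=5)
[Jacobi] macro 8: S0 reads c1=5 → after 1×micro: 1; S1 reads c0=1 → after 2×micro: 5 ⇒ (c0=1, c1=5)
[Gauss-Seidel] macro 1: S0 reads c1=2 → after 1×micro: 2; S1 reads c0=2 → after 2×micro: -2 ⇒ (c0=2, c1=-2)
[Gauss-Seidel] macro 2: S0 reads c1=-2 → after 1×micro: 1; S1 reads c0=1 → after 2×micro: 5 ⇒ (c0=1, c1=5)
[Gauss-Seidel] macro 3: S0 reads c1=5 → after 1×micro: 1; S1 reads c0=1 → after 2×micro: 5 ⇒ (c0=1, c1=5)
[Gauss-Seidel] macro 4: S0 reads c1=5 → after 1×micro: 1; S1 reads c0=1 → after 2×micro: 5 ⇒ (c0=1, c1=5)
[Gauss-Seidel] macro 5: S0 reads c1=5 → after 1×micro: 1; S1 reads c0=1 → after 2×micro: 5 ⇒ (c0=1, c1=5)
[Gauss-Seidel] macro 6: S0 reads c1=5 → after 1×micro: 1; S1 reads c0=1 → after 2×micro: 5 ⇒ (c0=1, c1=5)
[Gauss-Seidel] macro 7: S0 reads c1=5 → after 1×micro: 1; S1 reads c0=1 → after 2×micro: 5 ⇒ (c0=1, c1=5)
[Gauss-Seidel] macro 8: S0 reads c1=5 → after 1×micro: 1; S1 reads c0=1 → after 2×micro: 5 ⇒ (c0=1, c1=5)

first divergence at macro-step: 1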